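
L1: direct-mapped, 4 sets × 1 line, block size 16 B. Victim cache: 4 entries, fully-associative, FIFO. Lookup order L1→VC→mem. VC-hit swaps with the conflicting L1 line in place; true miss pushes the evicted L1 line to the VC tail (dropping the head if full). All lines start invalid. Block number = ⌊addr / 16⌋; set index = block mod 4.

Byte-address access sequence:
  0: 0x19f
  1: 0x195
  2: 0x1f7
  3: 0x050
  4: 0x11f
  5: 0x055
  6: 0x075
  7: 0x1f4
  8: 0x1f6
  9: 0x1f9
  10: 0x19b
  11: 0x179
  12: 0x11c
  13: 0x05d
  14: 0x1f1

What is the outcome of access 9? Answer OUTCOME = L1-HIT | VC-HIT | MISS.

OUTCOME = L1-HIT

0: 0x19f (blk 25, set 1) → MISS  vc=[]
1: 0x195 (blk 25, set 1) → L1-HIT  vc=[]
2: 0x1f7 (blk 31, set 3) → MISS  vc=[]
3: 0x50 (blk 5, set 1) → MISS  vc=[25]
4: 0x11f (blk 17, set 1) → MISS  vc=[25, 5]
5: 0x55 (blk 5, set 1) → VC-HIT  vc=[25, 17]
6: 0x75 (blk 7, set 3) → MISS  vc=[25, 17, 31]
7: 0x1f4 (blk 31, set 3) → VC-HIT  vc=[25, 17, 7]
8: 0x1f6 (blk 31, set 3) → L1-HIT  vc=[25, 17, 7]
9: 0x1f9 (blk 31, set 3) → L1-HIT  vc=[25, 17, 7]
10: 0x19b (blk 25, set 1) → VC-HIT  vc=[5, 17, 7]
11: 0x179 (blk 23, set 3) → MISS  vc=[5, 17, 7, 31]
12: 0x11c (blk 17, set 1) → VC-HIT  vc=[5, 25, 7, 31]
13: 0x5d (blk 5, set 1) → VC-HIT  vc=[17, 25, 7, 31]
14: 0x1f1 (blk 31, set 3) → VC-HIT  vc=[17, 25, 7, 23]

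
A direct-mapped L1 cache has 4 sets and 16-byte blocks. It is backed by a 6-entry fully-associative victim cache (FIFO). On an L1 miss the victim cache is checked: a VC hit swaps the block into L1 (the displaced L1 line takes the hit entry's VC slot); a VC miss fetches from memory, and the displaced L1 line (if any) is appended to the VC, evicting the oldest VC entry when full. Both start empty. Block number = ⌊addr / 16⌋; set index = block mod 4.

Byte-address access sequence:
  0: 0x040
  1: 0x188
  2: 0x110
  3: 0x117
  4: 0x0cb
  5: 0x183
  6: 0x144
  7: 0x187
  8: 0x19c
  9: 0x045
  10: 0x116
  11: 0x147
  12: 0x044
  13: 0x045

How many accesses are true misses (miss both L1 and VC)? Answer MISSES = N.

0: 0x40 (blk 4, set 0) → MISS  vc=[]
1: 0x188 (blk 24, set 0) → MISS  vc=[4]
2: 0x110 (blk 17, set 1) → MISS  vc=[4]
3: 0x117 (blk 17, set 1) → L1-HIT  vc=[4]
4: 0xcb (blk 12, set 0) → MISS  vc=[4, 24]
5: 0x183 (blk 24, set 0) → VC-HIT  vc=[4, 12]
6: 0x144 (blk 20, set 0) → MISS  vc=[4, 12, 24]
7: 0x187 (blk 24, set 0) → VC-HIT  vc=[4, 12, 20]
8: 0x19c (blk 25, set 1) → MISS  vc=[4, 12, 20, 17]
9: 0x45 (blk 4, set 0) → VC-HIT  vc=[24, 12, 20, 17]
10: 0x116 (blk 17, set 1) → VC-HIT  vc=[24, 12, 20, 25]
11: 0x147 (blk 20, set 0) → VC-HIT  vc=[24, 12, 4, 25]
12: 0x44 (blk 4, set 0) → VC-HIT  vc=[24, 12, 20, 25]
13: 0x45 (blk 4, set 0) → L1-HIT  vc=[24, 12, 20, 25]

MISSES = 6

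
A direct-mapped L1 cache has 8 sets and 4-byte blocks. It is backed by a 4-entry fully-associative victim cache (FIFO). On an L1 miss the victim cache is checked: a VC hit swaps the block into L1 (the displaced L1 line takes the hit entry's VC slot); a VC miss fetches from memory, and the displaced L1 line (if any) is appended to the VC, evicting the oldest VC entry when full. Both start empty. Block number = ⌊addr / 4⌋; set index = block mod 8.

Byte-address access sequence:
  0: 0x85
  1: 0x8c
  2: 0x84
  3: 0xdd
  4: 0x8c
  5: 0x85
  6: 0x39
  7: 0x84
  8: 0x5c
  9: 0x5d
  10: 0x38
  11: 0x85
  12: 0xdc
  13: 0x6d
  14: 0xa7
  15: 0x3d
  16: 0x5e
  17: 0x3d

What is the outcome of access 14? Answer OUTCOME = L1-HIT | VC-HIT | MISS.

OUTCOME = MISS

#0 0x85→b33/s1 MISS; vc=[]
#1 0x8c→b35/s3 MISS; vc=[]
#2 0x84→b33/s1 L1-HIT; vc=[]
#3 0xdd→b55/s7 MISS; vc=[]
#4 0x8c→b35/s3 L1-HIT; vc=[]
#5 0x85→b33/s1 L1-HIT; vc=[]
#6 0x39→b14/s6 MISS; vc=[]
#7 0x84→b33/s1 L1-HIT; vc=[]
#8 0x5c→b23/s7 MISS; vc=[55]
#9 0x5d→b23/s7 L1-HIT; vc=[55]
#10 0x38→b14/s6 L1-HIT; vc=[55]
#11 0x85→b33/s1 L1-HIT; vc=[55]
#12 0xdc→b55/s7 VC-HIT; vc=[23]
#13 0x6d→b27/s3 MISS; vc=[23,35]
#14 0xa7→b41/s1 MISS; vc=[23,35,33]
#15 0x3d→b15/s7 MISS; vc=[23,35,33,55]
#16 0x5e→b23/s7 VC-HIT; vc=[15,35,33,55]
#17 0x3d→b15/s7 VC-HIT; vc=[23,35,33,55]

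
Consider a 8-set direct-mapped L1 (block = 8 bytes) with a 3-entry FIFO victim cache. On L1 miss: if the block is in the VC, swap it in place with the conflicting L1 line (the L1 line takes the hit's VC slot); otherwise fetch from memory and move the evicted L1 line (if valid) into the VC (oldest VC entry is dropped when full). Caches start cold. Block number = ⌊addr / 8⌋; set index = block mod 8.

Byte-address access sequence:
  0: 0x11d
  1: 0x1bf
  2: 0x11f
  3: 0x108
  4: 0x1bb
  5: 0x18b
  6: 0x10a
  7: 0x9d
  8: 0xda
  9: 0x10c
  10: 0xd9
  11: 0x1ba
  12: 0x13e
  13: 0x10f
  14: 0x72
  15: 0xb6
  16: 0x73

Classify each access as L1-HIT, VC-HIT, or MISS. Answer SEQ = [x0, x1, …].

SEQ = [MISS, MISS, L1-HIT, MISS, L1-HIT, MISS, VC-HIT, MISS, MISS, L1-HIT, L1-HIT, L1-HIT, MISS, L1-HIT, MISS, MISS, VC-HIT]

#0 0x11d→b35/s3 MISS; vc=[]
#1 0x1bf→b55/s7 MISS; vc=[]
#2 0x11f→b35/s3 L1-HIT; vc=[]
#3 0x108→b33/s1 MISS; vc=[]
#4 0x1bb→b55/s7 L1-HIT; vc=[]
#5 0x18b→b49/s1 MISS; vc=[33]
#6 0x10a→b33/s1 VC-HIT; vc=[49]
#7 0x9d→b19/s3 MISS; vc=[49,35]
#8 0xda→b27/s3 MISS; vc=[49,35,19]
#9 0x10c→b33/s1 L1-HIT; vc=[49,35,19]
#10 0xd9→b27/s3 L1-HIT; vc=[49,35,19]
#11 0x1ba→b55/s7 L1-HIT; vc=[49,35,19]
#12 0x13e→b39/s7 MISS; vc=[35,19,55]
#13 0x10f→b33/s1 L1-HIT; vc=[35,19,55]
#14 0x72→b14/s6 MISS; vc=[35,19,55]
#15 0xb6→b22/s6 MISS; vc=[19,55,14]
#16 0x73→b14/s6 VC-HIT; vc=[19,55,22]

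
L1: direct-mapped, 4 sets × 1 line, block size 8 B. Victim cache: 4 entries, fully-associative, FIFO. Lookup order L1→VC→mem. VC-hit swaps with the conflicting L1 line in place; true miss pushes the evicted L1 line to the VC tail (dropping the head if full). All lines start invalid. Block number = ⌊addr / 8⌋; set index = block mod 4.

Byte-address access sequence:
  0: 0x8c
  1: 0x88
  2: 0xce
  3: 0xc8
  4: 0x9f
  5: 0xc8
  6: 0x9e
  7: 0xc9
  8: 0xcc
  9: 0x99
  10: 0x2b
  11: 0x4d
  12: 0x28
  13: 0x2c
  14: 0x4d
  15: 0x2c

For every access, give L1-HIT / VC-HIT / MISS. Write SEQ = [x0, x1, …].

SEQ = [MISS, L1-HIT, MISS, L1-HIT, MISS, L1-HIT, L1-HIT, L1-HIT, L1-HIT, L1-HIT, MISS, MISS, VC-HIT, L1-HIT, VC-HIT, VC-HIT]

0: 0x8c (blk 17, set 1) → MISS  vc=[]
1: 0x88 (blk 17, set 1) → L1-HIT  vc=[]
2: 0xce (blk 25, set 1) → MISS  vc=[17]
3: 0xc8 (blk 25, set 1) → L1-HIT  vc=[17]
4: 0x9f (blk 19, set 3) → MISS  vc=[17]
5: 0xc8 (blk 25, set 1) → L1-HIT  vc=[17]
6: 0x9e (blk 19, set 3) → L1-HIT  vc=[17]
7: 0xc9 (blk 25, set 1) → L1-HIT  vc=[17]
8: 0xcc (blk 25, set 1) → L1-HIT  vc=[17]
9: 0x99 (blk 19, set 3) → L1-HIT  vc=[17]
10: 0x2b (blk 5, set 1) → MISS  vc=[17, 25]
11: 0x4d (blk 9, set 1) → MISS  vc=[17, 25, 5]
12: 0x28 (blk 5, set 1) → VC-HIT  vc=[17, 25, 9]
13: 0x2c (blk 5, set 1) → L1-HIT  vc=[17, 25, 9]
14: 0x4d (blk 9, set 1) → VC-HIT  vc=[17, 25, 5]
15: 0x2c (blk 5, set 1) → VC-HIT  vc=[17, 25, 9]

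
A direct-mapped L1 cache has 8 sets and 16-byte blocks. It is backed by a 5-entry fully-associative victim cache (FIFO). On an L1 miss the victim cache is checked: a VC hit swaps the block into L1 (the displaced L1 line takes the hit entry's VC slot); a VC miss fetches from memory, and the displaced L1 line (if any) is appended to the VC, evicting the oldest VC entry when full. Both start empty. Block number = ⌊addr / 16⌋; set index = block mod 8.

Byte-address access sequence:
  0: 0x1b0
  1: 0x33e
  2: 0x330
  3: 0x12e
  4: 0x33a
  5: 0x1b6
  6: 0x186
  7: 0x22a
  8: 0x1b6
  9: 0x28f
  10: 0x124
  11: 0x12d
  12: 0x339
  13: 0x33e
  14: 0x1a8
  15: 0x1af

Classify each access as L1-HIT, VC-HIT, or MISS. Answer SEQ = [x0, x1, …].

SEQ = [MISS, MISS, L1-HIT, MISS, L1-HIT, VC-HIT, MISS, MISS, L1-HIT, MISS, VC-HIT, L1-HIT, VC-HIT, L1-HIT, MISS, L1-HIT]

#0 0x1b0→b27/s3 MISS; vc=[]
#1 0x33e→b51/s3 MISS; vc=[27]
#2 0x330→b51/s3 L1-HIT; vc=[27]
#3 0x12e→b18/s2 MISS; vc=[27]
#4 0x33a→b51/s3 L1-HIT; vc=[27]
#5 0x1b6→b27/s3 VC-HIT; vc=[51]
#6 0x186→b24/s0 MISS; vc=[51]
#7 0x22a→b34/s2 MISS; vc=[51,18]
#8 0x1b6→b27/s3 L1-HIT; vc=[51,18]
#9 0x28f→b40/s0 MISS; vc=[51,18,24]
#10 0x124→b18/s2 VC-HIT; vc=[51,34,24]
#11 0x12d→b18/s2 L1-HIT; vc=[51,34,24]
#12 0x339→b51/s3 VC-HIT; vc=[27,34,24]
#13 0x33e→b51/s3 L1-HIT; vc=[27,34,24]
#14 0x1a8→b26/s2 MISS; vc=[27,34,24,18]
#15 0x1af→b26/s2 L1-HIT; vc=[27,34,24,18]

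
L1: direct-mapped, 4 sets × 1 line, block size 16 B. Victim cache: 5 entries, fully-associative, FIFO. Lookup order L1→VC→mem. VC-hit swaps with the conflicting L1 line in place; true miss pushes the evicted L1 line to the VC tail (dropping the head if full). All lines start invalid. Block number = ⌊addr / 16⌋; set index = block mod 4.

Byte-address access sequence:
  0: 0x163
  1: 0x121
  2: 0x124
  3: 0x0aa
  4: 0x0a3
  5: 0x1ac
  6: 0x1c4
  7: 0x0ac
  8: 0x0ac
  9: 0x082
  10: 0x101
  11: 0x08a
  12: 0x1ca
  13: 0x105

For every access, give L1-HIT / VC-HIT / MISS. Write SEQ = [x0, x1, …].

SEQ = [MISS, MISS, L1-HIT, MISS, L1-HIT, MISS, MISS, VC-HIT, L1-HIT, MISS, MISS, VC-HIT, VC-HIT, VC-HIT]

0: 0x163 (blk 22, set 2) → MISS  vc=[]
1: 0x121 (blk 18, set 2) → MISS  vc=[22]
2: 0x124 (blk 18, set 2) → L1-HIT  vc=[22]
3: 0xaa (blk 10, set 2) → MISS  vc=[22, 18]
4: 0xa3 (blk 10, set 2) → L1-HIT  vc=[22, 18]
5: 0x1ac (blk 26, set 2) → MISS  vc=[22, 18, 10]
6: 0x1c4 (blk 28, set 0) → MISS  vc=[22, 18, 10]
7: 0xac (blk 10, set 2) → VC-HIT  vc=[22, 18, 26]
8: 0xac (blk 10, set 2) → L1-HIT  vc=[22, 18, 26]
9: 0x82 (blk 8, set 0) → MISS  vc=[22, 18, 26, 28]
10: 0x101 (blk 16, set 0) → MISS  vc=[22, 18, 26, 28, 8]
11: 0x8a (blk 8, set 0) → VC-HIT  vc=[22, 18, 26, 28, 16]
12: 0x1ca (blk 28, set 0) → VC-HIT  vc=[22, 18, 26, 8, 16]
13: 0x105 (blk 16, set 0) → VC-HIT  vc=[22, 18, 26, 8, 28]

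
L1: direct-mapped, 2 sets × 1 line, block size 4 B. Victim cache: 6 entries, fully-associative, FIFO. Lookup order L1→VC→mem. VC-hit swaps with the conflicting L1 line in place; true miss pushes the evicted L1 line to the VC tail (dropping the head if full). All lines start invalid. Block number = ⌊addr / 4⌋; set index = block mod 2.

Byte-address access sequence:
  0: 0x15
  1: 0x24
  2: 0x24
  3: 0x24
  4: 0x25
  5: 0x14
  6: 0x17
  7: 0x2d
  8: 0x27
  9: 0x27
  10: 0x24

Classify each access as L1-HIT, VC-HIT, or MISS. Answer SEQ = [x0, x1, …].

SEQ = [MISS, MISS, L1-HIT, L1-HIT, L1-HIT, VC-HIT, L1-HIT, MISS, VC-HIT, L1-HIT, L1-HIT]

  [0] addr=0x15 blk=5 s=1: MISS | VC []
  [1] addr=0x24 blk=9 s=1: MISS | VC [5]
  [2] addr=0x24 blk=9 s=1: L1-HIT | VC [5]
  [3] addr=0x24 blk=9 s=1: L1-HIT | VC [5]
  [4] addr=0x25 blk=9 s=1: L1-HIT | VC [5]
  [5] addr=0x14 blk=5 s=1: VC-HIT | VC [9]
  [6] addr=0x17 blk=5 s=1: L1-HIT | VC [9]
  [7] addr=0x2d blk=11 s=1: MISS | VC [9, 5]
  [8] addr=0x27 blk=9 s=1: VC-HIT | VC [11, 5]
  [9] addr=0x27 blk=9 s=1: L1-HIT | VC [11, 5]
  [10] addr=0x24 blk=9 s=1: L1-HIT | VC [11, 5]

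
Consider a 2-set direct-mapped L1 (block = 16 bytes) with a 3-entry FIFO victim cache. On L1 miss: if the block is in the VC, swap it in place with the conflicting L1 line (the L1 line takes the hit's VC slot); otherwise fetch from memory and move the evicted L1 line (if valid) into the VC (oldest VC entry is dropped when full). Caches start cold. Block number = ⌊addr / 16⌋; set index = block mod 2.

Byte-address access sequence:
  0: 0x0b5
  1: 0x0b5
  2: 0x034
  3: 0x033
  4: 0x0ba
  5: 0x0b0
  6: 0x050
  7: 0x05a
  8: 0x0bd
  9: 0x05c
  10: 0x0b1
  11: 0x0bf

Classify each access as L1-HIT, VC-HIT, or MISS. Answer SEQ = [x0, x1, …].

SEQ = [MISS, L1-HIT, MISS, L1-HIT, VC-HIT, L1-HIT, MISS, L1-HIT, VC-HIT, VC-HIT, VC-HIT, L1-HIT]

  [0] addr=0xb5 blk=11 s=1: MISS | VC []
  [1] addr=0xb5 blk=11 s=1: L1-HIT | VC []
  [2] addr=0x34 blk=3 s=1: MISS | VC [11]
  [3] addr=0x33 blk=3 s=1: L1-HIT | VC [11]
  [4] addr=0xba blk=11 s=1: VC-HIT | VC [3]
  [5] addr=0xb0 blk=11 s=1: L1-HIT | VC [3]
  [6] addr=0x50 blk=5 s=1: MISS | VC [3, 11]
  [7] addr=0x5a blk=5 s=1: L1-HIT | VC [3, 11]
  [8] addr=0xbd blk=11 s=1: VC-HIT | VC [3, 5]
  [9] addr=0x5c blk=5 s=1: VC-HIT | VC [3, 11]
  [10] addr=0xb1 blk=11 s=1: VC-HIT | VC [3, 5]
  [11] addr=0xbf blk=11 s=1: L1-HIT | VC [3, 5]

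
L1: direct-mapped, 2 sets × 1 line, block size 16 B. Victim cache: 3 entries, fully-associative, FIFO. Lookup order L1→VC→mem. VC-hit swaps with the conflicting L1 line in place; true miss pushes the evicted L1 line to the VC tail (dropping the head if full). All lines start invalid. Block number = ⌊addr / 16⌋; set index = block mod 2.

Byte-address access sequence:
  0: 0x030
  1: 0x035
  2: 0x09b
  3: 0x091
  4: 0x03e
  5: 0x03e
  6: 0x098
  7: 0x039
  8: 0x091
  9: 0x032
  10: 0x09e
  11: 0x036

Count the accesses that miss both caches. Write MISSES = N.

0: 0x30 (blk 3, set 1) → MISS  vc=[]
1: 0x35 (blk 3, set 1) → L1-HIT  vc=[]
2: 0x9b (blk 9, set 1) → MISS  vc=[3]
3: 0x91 (blk 9, set 1) → L1-HIT  vc=[3]
4: 0x3e (blk 3, set 1) → VC-HIT  vc=[9]
5: 0x3e (blk 3, set 1) → L1-HIT  vc=[9]
6: 0x98 (blk 9, set 1) → VC-HIT  vc=[3]
7: 0x39 (blk 3, set 1) → VC-HIT  vc=[9]
8: 0x91 (blk 9, set 1) → VC-HIT  vc=[3]
9: 0x32 (blk 3, set 1) → VC-HIT  vc=[9]
10: 0x9e (blk 9, set 1) → VC-HIT  vc=[3]
11: 0x36 (blk 3, set 1) → VC-HIT  vc=[9]

MISSES = 2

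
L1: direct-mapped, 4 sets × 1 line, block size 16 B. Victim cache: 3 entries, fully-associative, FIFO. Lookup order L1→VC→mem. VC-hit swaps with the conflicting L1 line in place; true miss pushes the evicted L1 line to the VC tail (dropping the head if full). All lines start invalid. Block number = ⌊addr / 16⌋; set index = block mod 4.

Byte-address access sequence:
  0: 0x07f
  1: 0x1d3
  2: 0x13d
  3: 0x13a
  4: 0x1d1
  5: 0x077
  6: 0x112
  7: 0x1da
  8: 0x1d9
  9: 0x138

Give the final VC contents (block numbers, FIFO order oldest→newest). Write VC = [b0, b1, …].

VC = [7, 17]

0: 0x7f (blk 7, set 3) → MISS  vc=[]
1: 0x1d3 (blk 29, set 1) → MISS  vc=[]
2: 0x13d (blk 19, set 3) → MISS  vc=[7]
3: 0x13a (blk 19, set 3) → L1-HIT  vc=[7]
4: 0x1d1 (blk 29, set 1) → L1-HIT  vc=[7]
5: 0x77 (blk 7, set 3) → VC-HIT  vc=[19]
6: 0x112 (blk 17, set 1) → MISS  vc=[19, 29]
7: 0x1da (blk 29, set 1) → VC-HIT  vc=[19, 17]
8: 0x1d9 (blk 29, set 1) → L1-HIT  vc=[19, 17]
9: 0x138 (blk 19, set 3) → VC-HIT  vc=[7, 17]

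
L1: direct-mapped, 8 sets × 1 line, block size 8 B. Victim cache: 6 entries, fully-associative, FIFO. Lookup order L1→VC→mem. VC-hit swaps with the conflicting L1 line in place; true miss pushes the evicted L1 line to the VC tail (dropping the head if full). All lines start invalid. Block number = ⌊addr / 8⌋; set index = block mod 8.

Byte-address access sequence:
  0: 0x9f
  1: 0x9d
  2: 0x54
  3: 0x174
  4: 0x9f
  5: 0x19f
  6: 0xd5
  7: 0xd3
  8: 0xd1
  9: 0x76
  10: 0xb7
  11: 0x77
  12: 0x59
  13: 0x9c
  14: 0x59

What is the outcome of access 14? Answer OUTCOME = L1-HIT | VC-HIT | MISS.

#0 0x9f→b19/s3 MISS; vc=[]
#1 0x9d→b19/s3 L1-HIT; vc=[]
#2 0x54→b10/s2 MISS; vc=[]
#3 0x174→b46/s6 MISS; vc=[]
#4 0x9f→b19/s3 L1-HIT; vc=[]
#5 0x19f→b51/s3 MISS; vc=[19]
#6 0xd5→b26/s2 MISS; vc=[19,10]
#7 0xd3→b26/s2 L1-HIT; vc=[19,10]
#8 0xd1→b26/s2 L1-HIT; vc=[19,10]
#9 0x76→b14/s6 MISS; vc=[19,10,46]
#10 0xb7→b22/s6 MISS; vc=[19,10,46,14]
#11 0x77→b14/s6 VC-HIT; vc=[19,10,46,22]
#12 0x59→b11/s3 MISS; vc=[19,10,46,22,51]
#13 0x9c→b19/s3 VC-HIT; vc=[11,10,46,22,51]
#14 0x59→b11/s3 VC-HIT; vc=[19,10,46,22,51]

OUTCOME = VC-HIT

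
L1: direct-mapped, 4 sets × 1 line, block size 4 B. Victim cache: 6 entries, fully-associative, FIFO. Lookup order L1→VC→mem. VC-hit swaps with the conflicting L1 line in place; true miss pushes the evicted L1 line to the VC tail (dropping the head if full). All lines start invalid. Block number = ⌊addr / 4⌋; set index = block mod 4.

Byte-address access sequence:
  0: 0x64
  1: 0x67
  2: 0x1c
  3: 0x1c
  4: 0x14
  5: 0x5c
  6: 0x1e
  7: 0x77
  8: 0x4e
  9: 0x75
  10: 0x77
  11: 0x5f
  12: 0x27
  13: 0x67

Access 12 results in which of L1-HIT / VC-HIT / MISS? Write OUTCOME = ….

OUTCOME = MISS

0: 0x64 (blk 25, set 1) → MISS  vc=[]
1: 0x67 (blk 25, set 1) → L1-HIT  vc=[]
2: 0x1c (blk 7, set 3) → MISS  vc=[]
3: 0x1c (blk 7, set 3) → L1-HIT  vc=[]
4: 0x14 (blk 5, set 1) → MISS  vc=[25]
5: 0x5c (blk 23, set 3) → MISS  vc=[25, 7]
6: 0x1e (blk 7, set 3) → VC-HIT  vc=[25, 23]
7: 0x77 (blk 29, set 1) → MISS  vc=[25, 23, 5]
8: 0x4e (blk 19, set 3) → MISS  vc=[25, 23, 5, 7]
9: 0x75 (blk 29, set 1) → L1-HIT  vc=[25, 23, 5, 7]
10: 0x77 (blk 29, set 1) → L1-HIT  vc=[25, 23, 5, 7]
11: 0x5f (blk 23, set 3) → VC-HIT  vc=[25, 19, 5, 7]
12: 0x27 (blk 9, set 1) → MISS  vc=[25, 19, 5, 7, 29]
13: 0x67 (blk 25, set 1) → VC-HIT  vc=[9, 19, 5, 7, 29]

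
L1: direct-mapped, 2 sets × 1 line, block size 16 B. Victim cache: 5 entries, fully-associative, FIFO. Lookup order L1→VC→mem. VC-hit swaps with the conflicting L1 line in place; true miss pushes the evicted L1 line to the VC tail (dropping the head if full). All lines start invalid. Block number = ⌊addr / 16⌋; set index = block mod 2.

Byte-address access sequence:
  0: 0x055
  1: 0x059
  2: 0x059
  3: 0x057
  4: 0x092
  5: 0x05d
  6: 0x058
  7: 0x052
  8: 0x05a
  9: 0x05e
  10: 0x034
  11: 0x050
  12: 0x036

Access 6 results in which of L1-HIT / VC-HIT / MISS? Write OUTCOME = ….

OUTCOME = L1-HIT

#0 0x55→b5/s1 MISS; vc=[]
#1 0x59→b5/s1 L1-HIT; vc=[]
#2 0x59→b5/s1 L1-HIT; vc=[]
#3 0x57→b5/s1 L1-HIT; vc=[]
#4 0x92→b9/s1 MISS; vc=[5]
#5 0x5d→b5/s1 VC-HIT; vc=[9]
#6 0x58→b5/s1 L1-HIT; vc=[9]
#7 0x52→b5/s1 L1-HIT; vc=[9]
#8 0x5a→b5/s1 L1-HIT; vc=[9]
#9 0x5e→b5/s1 L1-HIT; vc=[9]
#10 0x34→b3/s1 MISS; vc=[9,5]
#11 0x50→b5/s1 VC-HIT; vc=[9,3]
#12 0x36→b3/s1 VC-HIT; vc=[9,5]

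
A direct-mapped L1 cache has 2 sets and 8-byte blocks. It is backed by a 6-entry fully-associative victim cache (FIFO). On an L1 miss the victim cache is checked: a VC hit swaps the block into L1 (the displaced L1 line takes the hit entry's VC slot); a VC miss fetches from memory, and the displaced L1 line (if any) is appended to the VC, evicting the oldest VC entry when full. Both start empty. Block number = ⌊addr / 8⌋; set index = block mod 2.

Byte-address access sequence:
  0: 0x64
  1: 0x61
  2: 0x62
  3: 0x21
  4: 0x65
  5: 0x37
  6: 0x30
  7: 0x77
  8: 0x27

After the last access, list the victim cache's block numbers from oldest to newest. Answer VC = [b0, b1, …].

VC = [14, 12, 6]

0: 0x64 (blk 12, set 0) → MISS  vc=[]
1: 0x61 (blk 12, set 0) → L1-HIT  vc=[]
2: 0x62 (blk 12, set 0) → L1-HIT  vc=[]
3: 0x21 (blk 4, set 0) → MISS  vc=[12]
4: 0x65 (blk 12, set 0) → VC-HIT  vc=[4]
5: 0x37 (blk 6, set 0) → MISS  vc=[4, 12]
6: 0x30 (blk 6, set 0) → L1-HIT  vc=[4, 12]
7: 0x77 (blk 14, set 0) → MISS  vc=[4, 12, 6]
8: 0x27 (blk 4, set 0) → VC-HIT  vc=[14, 12, 6]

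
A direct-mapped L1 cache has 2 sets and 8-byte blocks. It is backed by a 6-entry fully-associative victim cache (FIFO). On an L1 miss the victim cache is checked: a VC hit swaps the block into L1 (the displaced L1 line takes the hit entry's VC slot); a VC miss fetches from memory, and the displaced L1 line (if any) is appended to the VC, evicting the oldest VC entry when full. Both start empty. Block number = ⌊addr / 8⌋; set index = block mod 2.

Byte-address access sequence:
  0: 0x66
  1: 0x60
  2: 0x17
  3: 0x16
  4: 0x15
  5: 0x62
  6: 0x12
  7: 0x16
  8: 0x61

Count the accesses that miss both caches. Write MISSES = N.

0: 0x66 (blk 12, set 0) → MISS  vc=[]
1: 0x60 (blk 12, set 0) → L1-HIT  vc=[]
2: 0x17 (blk 2, set 0) → MISS  vc=[12]
3: 0x16 (blk 2, set 0) → L1-HIT  vc=[12]
4: 0x15 (blk 2, set 0) → L1-HIT  vc=[12]
5: 0x62 (blk 12, set 0) → VC-HIT  vc=[2]
6: 0x12 (blk 2, set 0) → VC-HIT  vc=[12]
7: 0x16 (blk 2, set 0) → L1-HIT  vc=[12]
8: 0x61 (blk 12, set 0) → VC-HIT  vc=[2]

MISSES = 2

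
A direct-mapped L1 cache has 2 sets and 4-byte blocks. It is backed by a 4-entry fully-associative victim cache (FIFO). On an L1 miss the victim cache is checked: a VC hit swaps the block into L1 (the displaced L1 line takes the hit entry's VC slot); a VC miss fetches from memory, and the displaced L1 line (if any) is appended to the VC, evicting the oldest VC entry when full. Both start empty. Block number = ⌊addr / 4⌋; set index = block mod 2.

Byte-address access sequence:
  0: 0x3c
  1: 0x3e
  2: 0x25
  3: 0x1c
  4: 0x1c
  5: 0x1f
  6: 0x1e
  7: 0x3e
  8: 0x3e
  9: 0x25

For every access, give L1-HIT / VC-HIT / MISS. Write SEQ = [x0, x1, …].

#0 0x3c→b15/s1 MISS; vc=[]
#1 0x3e→b15/s1 L1-HIT; vc=[]
#2 0x25→b9/s1 MISS; vc=[15]
#3 0x1c→b7/s1 MISS; vc=[15,9]
#4 0x1c→b7/s1 L1-HIT; vc=[15,9]
#5 0x1f→b7/s1 L1-HIT; vc=[15,9]
#6 0x1e→b7/s1 L1-HIT; vc=[15,9]
#7 0x3e→b15/s1 VC-HIT; vc=[7,9]
#8 0x3e→b15/s1 L1-HIT; vc=[7,9]
#9 0x25→b9/s1 VC-HIT; vc=[7,15]

SEQ = [MISS, L1-HIT, MISS, MISS, L1-HIT, L1-HIT, L1-HIT, VC-HIT, L1-HIT, VC-HIT]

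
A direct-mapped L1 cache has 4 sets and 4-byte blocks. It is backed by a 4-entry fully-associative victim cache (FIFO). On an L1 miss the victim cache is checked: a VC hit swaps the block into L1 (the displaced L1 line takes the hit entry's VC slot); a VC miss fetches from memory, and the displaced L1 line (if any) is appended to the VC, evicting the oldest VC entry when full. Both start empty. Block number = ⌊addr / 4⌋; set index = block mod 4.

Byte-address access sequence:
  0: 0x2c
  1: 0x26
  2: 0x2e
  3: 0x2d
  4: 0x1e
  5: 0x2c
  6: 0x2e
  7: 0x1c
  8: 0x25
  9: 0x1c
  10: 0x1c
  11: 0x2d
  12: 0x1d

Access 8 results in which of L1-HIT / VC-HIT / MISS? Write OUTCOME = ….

OUTCOME = L1-HIT

#0 0x2c→b11/s3 MISS; vc=[]
#1 0x26→b9/s1 MISS; vc=[]
#2 0x2e→b11/s3 L1-HIT; vc=[]
#3 0x2d→b11/s3 L1-HIT; vc=[]
#4 0x1e→b7/s3 MISS; vc=[11]
#5 0x2c→b11/s3 VC-HIT; vc=[7]
#6 0x2e→b11/s3 L1-HIT; vc=[7]
#7 0x1c→b7/s3 VC-HIT; vc=[11]
#8 0x25→b9/s1 L1-HIT; vc=[11]
#9 0x1c→b7/s3 L1-HIT; vc=[11]
#10 0x1c→b7/s3 L1-HIT; vc=[11]
#11 0x2d→b11/s3 VC-HIT; vc=[7]
#12 0x1d→b7/s3 VC-HIT; vc=[11]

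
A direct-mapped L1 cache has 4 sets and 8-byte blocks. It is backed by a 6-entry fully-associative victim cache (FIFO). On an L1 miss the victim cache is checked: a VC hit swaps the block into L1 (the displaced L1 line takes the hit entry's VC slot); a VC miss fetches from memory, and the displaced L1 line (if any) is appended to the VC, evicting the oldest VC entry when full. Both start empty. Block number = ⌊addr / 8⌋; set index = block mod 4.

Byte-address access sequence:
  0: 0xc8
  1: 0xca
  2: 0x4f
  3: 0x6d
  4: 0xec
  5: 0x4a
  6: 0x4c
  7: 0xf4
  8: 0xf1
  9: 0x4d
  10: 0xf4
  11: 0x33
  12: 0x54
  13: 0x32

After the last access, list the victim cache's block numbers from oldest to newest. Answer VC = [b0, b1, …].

VC = [25, 29, 13, 30, 10]

  [0] addr=0xc8 blk=25 s=1: MISS | VC []
  [1] addr=0xca blk=25 s=1: L1-HIT | VC []
  [2] addr=0x4f blk=9 s=1: MISS | VC [25]
  [3] addr=0x6d blk=13 s=1: MISS | VC [25, 9]
  [4] addr=0xec blk=29 s=1: MISS | VC [25, 9, 13]
  [5] addr=0x4a blk=9 s=1: VC-HIT | VC [25, 29, 13]
  [6] addr=0x4c blk=9 s=1: L1-HIT | VC [25, 29, 13]
  [7] addr=0xf4 blk=30 s=2: MISS | VC [25, 29, 13]
  [8] addr=0xf1 blk=30 s=2: L1-HIT | VC [25, 29, 13]
  [9] addr=0x4d blk=9 s=1: L1-HIT | VC [25, 29, 13]
  [10] addr=0xf4 blk=30 s=2: L1-HIT | VC [25, 29, 13]
  [11] addr=0x33 blk=6 s=2: MISS | VC [25, 29, 13, 30]
  [12] addr=0x54 blk=10 s=2: MISS | VC [25, 29, 13, 30, 6]
  [13] addr=0x32 blk=6 s=2: VC-HIT | VC [25, 29, 13, 30, 10]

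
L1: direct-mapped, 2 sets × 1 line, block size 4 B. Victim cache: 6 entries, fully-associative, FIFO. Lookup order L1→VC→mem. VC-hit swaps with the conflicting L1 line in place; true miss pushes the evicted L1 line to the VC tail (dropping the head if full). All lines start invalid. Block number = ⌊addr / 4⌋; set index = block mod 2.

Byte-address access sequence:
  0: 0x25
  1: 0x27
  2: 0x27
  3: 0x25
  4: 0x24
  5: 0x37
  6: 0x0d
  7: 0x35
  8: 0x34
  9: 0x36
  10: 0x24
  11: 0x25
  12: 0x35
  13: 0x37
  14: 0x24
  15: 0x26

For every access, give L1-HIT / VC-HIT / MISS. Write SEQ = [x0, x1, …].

0: 0x25 (blk 9, set 1) → MISS  vc=[]
1: 0x27 (blk 9, set 1) → L1-HIT  vc=[]
2: 0x27 (blk 9, set 1) → L1-HIT  vc=[]
3: 0x25 (blk 9, set 1) → L1-HIT  vc=[]
4: 0x24 (blk 9, set 1) → L1-HIT  vc=[]
5: 0x37 (blk 13, set 1) → MISS  vc=[9]
6: 0xd (blk 3, set 1) → MISS  vc=[9, 13]
7: 0x35 (blk 13, set 1) → VC-HIT  vc=[9, 3]
8: 0x34 (blk 13, set 1) → L1-HIT  vc=[9, 3]
9: 0x36 (blk 13, set 1) → L1-HIT  vc=[9, 3]
10: 0x24 (blk 9, set 1) → VC-HIT  vc=[13, 3]
11: 0x25 (blk 9, set 1) → L1-HIT  vc=[13, 3]
12: 0x35 (blk 13, set 1) → VC-HIT  vc=[9, 3]
13: 0x37 (blk 13, set 1) → L1-HIT  vc=[9, 3]
14: 0x24 (blk 9, set 1) → VC-HIT  vc=[13, 3]
15: 0x26 (blk 9, set 1) → L1-HIT  vc=[13, 3]

SEQ = [MISS, L1-HIT, L1-HIT, L1-HIT, L1-HIT, MISS, MISS, VC-HIT, L1-HIT, L1-HIT, VC-HIT, L1-HIT, VC-HIT, L1-HIT, VC-HIT, L1-HIT]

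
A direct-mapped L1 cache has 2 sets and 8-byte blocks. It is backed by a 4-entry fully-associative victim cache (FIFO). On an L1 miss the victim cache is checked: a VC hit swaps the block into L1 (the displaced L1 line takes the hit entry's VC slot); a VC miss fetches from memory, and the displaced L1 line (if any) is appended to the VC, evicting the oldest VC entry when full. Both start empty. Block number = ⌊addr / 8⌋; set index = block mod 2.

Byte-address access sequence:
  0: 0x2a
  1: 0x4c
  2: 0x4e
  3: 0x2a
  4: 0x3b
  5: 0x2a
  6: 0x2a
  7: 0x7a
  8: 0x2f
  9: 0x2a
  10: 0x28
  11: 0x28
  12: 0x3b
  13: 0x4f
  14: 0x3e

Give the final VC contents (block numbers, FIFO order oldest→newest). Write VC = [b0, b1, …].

#0 0x2a→b5/s1 MISS; vc=[]
#1 0x4c→b9/s1 MISS; vc=[5]
#2 0x4e→b9/s1 L1-HIT; vc=[5]
#3 0x2a→b5/s1 VC-HIT; vc=[9]
#4 0x3b→b7/s1 MISS; vc=[9,5]
#5 0x2a→b5/s1 VC-HIT; vc=[9,7]
#6 0x2a→b5/s1 L1-HIT; vc=[9,7]
#7 0x7a→b15/s1 MISS; vc=[9,7,5]
#8 0x2f→b5/s1 VC-HIT; vc=[9,7,15]
#9 0x2a→b5/s1 L1-HIT; vc=[9,7,15]
#10 0x28→b5/s1 L1-HIT; vc=[9,7,15]
#11 0x28→b5/s1 L1-HIT; vc=[9,7,15]
#12 0x3b→b7/s1 VC-HIT; vc=[9,5,15]
#13 0x4f→b9/s1 VC-HIT; vc=[7,5,15]
#14 0x3e→b7/s1 VC-HIT; vc=[9,5,15]

VC = [9, 5, 15]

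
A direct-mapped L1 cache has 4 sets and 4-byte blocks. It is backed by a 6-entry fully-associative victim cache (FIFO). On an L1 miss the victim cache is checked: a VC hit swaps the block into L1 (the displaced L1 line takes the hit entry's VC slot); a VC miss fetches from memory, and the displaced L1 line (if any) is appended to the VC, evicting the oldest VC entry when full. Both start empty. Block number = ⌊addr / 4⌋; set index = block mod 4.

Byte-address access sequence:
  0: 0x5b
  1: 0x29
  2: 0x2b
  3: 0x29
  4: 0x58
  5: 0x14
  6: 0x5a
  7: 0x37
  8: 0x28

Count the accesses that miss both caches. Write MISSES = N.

MISSES = 4

  [0] addr=0x5b blk=22 s=2: MISS | VC []
  [1] addr=0x29 blk=10 s=2: MISS | VC [22]
  [2] addr=0x2b blk=10 s=2: L1-HIT | VC [22]
  [3] addr=0x29 blk=10 s=2: L1-HIT | VC [22]
  [4] addr=0x58 blk=22 s=2: VC-HIT | VC [10]
  [5] addr=0x14 blk=5 s=1: MISS | VC [10]
  [6] addr=0x5a blk=22 s=2: L1-HIT | VC [10]
  [7] addr=0x37 blk=13 s=1: MISS | VC [10, 5]
  [8] addr=0x28 blk=10 s=2: VC-HIT | VC [22, 5]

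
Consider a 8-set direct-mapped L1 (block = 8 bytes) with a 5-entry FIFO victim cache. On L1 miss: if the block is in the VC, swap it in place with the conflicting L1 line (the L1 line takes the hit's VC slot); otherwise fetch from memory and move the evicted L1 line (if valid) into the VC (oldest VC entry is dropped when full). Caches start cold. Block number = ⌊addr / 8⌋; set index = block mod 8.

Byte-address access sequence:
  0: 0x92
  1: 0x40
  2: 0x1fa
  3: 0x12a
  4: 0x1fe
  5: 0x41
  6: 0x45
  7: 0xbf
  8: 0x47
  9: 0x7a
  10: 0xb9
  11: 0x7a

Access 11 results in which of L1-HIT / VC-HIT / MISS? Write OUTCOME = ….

  [0] addr=0x92 blk=18 s=2: MISS | VC []
  [1] addr=0x40 blk=8 s=0: MISS | VC []
  [2] addr=0x1fa blk=63 s=7: MISS | VC []
  [3] addr=0x12a blk=37 s=5: MISS | VC []
  [4] addr=0x1fe blk=63 s=7: L1-HIT | VC []
  [5] addr=0x41 blk=8 s=0: L1-HIT | VC []
  [6] addr=0x45 blk=8 s=0: L1-HIT | VC []
  [7] addr=0xbf blk=23 s=7: MISS | VC [63]
  [8] addr=0x47 blk=8 s=0: L1-HIT | VC [63]
  [9] addr=0x7a blk=15 s=7: MISS | VC [63, 23]
  [10] addr=0xb9 blk=23 s=7: VC-HIT | VC [63, 15]
  [11] addr=0x7a blk=15 s=7: VC-HIT | VC [63, 23]

OUTCOME = VC-HIT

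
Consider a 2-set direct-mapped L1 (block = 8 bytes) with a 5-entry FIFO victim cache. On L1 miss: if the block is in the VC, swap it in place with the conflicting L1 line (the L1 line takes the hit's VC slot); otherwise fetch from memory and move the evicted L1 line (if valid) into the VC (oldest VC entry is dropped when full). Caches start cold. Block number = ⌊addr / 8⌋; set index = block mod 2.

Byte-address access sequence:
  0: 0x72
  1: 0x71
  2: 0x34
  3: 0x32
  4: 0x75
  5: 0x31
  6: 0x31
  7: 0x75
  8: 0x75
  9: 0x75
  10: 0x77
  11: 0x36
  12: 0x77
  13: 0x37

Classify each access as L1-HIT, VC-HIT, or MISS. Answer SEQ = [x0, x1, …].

SEQ = [MISS, L1-HIT, MISS, L1-HIT, VC-HIT, VC-HIT, L1-HIT, VC-HIT, L1-HIT, L1-HIT, L1-HIT, VC-HIT, VC-HIT, VC-HIT]

#0 0x72→b14/s0 MISS; vc=[]
#1 0x71→b14/s0 L1-HIT; vc=[]
#2 0x34→b6/s0 MISS; vc=[14]
#3 0x32→b6/s0 L1-HIT; vc=[14]
#4 0x75→b14/s0 VC-HIT; vc=[6]
#5 0x31→b6/s0 VC-HIT; vc=[14]
#6 0x31→b6/s0 L1-HIT; vc=[14]
#7 0x75→b14/s0 VC-HIT; vc=[6]
#8 0x75→b14/s0 L1-HIT; vc=[6]
#9 0x75→b14/s0 L1-HIT; vc=[6]
#10 0x77→b14/s0 L1-HIT; vc=[6]
#11 0x36→b6/s0 VC-HIT; vc=[14]
#12 0x77→b14/s0 VC-HIT; vc=[6]
#13 0x37→b6/s0 VC-HIT; vc=[14]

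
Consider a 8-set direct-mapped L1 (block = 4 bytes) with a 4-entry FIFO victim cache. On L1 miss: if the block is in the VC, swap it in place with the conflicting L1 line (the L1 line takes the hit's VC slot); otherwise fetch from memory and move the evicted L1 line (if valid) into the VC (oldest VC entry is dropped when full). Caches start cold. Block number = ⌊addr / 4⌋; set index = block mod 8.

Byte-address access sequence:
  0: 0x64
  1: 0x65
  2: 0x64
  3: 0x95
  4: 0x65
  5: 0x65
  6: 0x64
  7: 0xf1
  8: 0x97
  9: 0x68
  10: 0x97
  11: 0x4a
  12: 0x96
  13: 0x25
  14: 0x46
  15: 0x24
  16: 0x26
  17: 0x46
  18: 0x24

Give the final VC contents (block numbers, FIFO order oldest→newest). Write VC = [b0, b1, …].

  [0] addr=0x64 blk=25 s=1: MISS | VC []
  [1] addr=0x65 blk=25 s=1: L1-HIT | VC []
  [2] addr=0x64 blk=25 s=1: L1-HIT | VC []
  [3] addr=0x95 blk=37 s=5: MISS | VC []
  [4] addr=0x65 blk=25 s=1: L1-HIT | VC []
  [5] addr=0x65 blk=25 s=1: L1-HIT | VC []
  [6] addr=0x64 blk=25 s=1: L1-HIT | VC []
  [7] addr=0xf1 blk=60 s=4: MISS | VC []
  [8] addr=0x97 blk=37 s=5: L1-HIT | VC []
  [9] addr=0x68 blk=26 s=2: MISS | VC []
  [10] addr=0x97 blk=37 s=5: L1-HIT | VC []
  [11] addr=0x4a blk=18 s=2: MISS | VC [26]
  [12] addr=0x96 blk=37 s=5: L1-HIT | VC [26]
  [13] addr=0x25 blk=9 s=1: MISS | VC [26, 25]
  [14] addr=0x46 blk=17 s=1: MISS | VC [26, 25, 9]
  [15] addr=0x24 blk=9 s=1: VC-HIT | VC [26, 25, 17]
  [16] addr=0x26 blk=9 s=1: L1-HIT | VC [26, 25, 17]
  [17] addr=0x46 blk=17 s=1: VC-HIT | VC [26, 25, 9]
  [18] addr=0x24 blk=9 s=1: VC-HIT | VC [26, 25, 17]

VC = [26, 25, 17]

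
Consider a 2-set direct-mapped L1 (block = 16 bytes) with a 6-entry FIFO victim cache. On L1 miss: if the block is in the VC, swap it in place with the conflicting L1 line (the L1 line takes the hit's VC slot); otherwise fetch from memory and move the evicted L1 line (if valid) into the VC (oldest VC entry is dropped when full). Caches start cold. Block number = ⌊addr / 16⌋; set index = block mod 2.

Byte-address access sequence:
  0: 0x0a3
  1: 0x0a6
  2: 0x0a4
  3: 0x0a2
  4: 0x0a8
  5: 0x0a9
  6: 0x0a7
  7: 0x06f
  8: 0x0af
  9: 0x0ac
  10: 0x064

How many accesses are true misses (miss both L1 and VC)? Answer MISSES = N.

0: 0xa3 (blk 10, set 0) → MISS  vc=[]
1: 0xa6 (blk 10, set 0) → L1-HIT  vc=[]
2: 0xa4 (blk 10, set 0) → L1-HIT  vc=[]
3: 0xa2 (blk 10, set 0) → L1-HIT  vc=[]
4: 0xa8 (blk 10, set 0) → L1-HIT  vc=[]
5: 0xa9 (blk 10, set 0) → L1-HIT  vc=[]
6: 0xa7 (blk 10, set 0) → L1-HIT  vc=[]
7: 0x6f (blk 6, set 0) → MISS  vc=[10]
8: 0xaf (blk 10, set 0) → VC-HIT  vc=[6]
9: 0xac (blk 10, set 0) → L1-HIT  vc=[6]
10: 0x64 (blk 6, set 0) → VC-HIT  vc=[10]

MISSES = 2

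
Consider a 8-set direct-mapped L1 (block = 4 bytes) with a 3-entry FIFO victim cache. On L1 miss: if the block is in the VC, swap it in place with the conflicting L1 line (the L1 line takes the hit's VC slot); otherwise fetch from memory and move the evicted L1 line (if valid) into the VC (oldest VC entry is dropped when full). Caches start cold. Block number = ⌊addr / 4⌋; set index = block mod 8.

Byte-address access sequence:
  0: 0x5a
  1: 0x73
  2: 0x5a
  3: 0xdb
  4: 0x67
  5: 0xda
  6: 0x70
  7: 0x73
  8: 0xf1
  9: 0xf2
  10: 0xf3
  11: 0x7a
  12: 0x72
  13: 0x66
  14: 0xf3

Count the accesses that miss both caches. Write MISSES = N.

MISSES = 6

  [0] addr=0x5a blk=22 s=6: MISS | VC []
  [1] addr=0x73 blk=28 s=4: MISS | VC []
  [2] addr=0x5a blk=22 s=6: L1-HIT | VC []
  [3] addr=0xdb blk=54 s=6: MISS | VC [22]
  [4] addr=0x67 blk=25 s=1: MISS | VC [22]
  [5] addr=0xda blk=54 s=6: L1-HIT | VC [22]
  [6] addr=0x70 blk=28 s=4: L1-HIT | VC [22]
  [7] addr=0x73 blk=28 s=4: L1-HIT | VC [22]
  [8] addr=0xf1 blk=60 s=4: MISS | VC [22, 28]
  [9] addr=0xf2 blk=60 s=4: L1-HIT | VC [22, 28]
  [10] addr=0xf3 blk=60 s=4: L1-HIT | VC [22, 28]
  [11] addr=0x7a blk=30 s=6: MISS | VC [22, 28, 54]
  [12] addr=0x72 blk=28 s=4: VC-HIT | VC [22, 60, 54]
  [13] addr=0x66 blk=25 s=1: L1-HIT | VC [22, 60, 54]
  [14] addr=0xf3 blk=60 s=4: VC-HIT | VC [22, 28, 54]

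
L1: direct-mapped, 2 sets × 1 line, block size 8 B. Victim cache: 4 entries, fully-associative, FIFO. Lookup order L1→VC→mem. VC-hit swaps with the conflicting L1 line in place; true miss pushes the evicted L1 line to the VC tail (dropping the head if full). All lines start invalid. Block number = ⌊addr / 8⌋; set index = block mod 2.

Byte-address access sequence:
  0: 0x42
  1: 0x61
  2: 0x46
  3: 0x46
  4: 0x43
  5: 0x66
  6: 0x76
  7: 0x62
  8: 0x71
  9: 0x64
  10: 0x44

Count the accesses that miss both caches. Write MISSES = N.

  [0] addr=0x42 blk=8 s=0: MISS | VC []
  [1] addr=0x61 blk=12 s=0: MISS | VC [8]
  [2] addr=0x46 blk=8 s=0: VC-HIT | VC [12]
  [3] addr=0x46 blk=8 s=0: L1-HIT | VC [12]
  [4] addr=0x43 blk=8 s=0: L1-HIT | VC [12]
  [5] addr=0x66 blk=12 s=0: VC-HIT | VC [8]
  [6] addr=0x76 blk=14 s=0: MISS | VC [8, 12]
  [7] addr=0x62 blk=12 s=0: VC-HIT | VC [8, 14]
  [8] addr=0x71 blk=14 s=0: VC-HIT | VC [8, 12]
  [9] addr=0x64 blk=12 s=0: VC-HIT | VC [8, 14]
  [10] addr=0x44 blk=8 s=0: VC-HIT | VC [12, 14]

MISSES = 3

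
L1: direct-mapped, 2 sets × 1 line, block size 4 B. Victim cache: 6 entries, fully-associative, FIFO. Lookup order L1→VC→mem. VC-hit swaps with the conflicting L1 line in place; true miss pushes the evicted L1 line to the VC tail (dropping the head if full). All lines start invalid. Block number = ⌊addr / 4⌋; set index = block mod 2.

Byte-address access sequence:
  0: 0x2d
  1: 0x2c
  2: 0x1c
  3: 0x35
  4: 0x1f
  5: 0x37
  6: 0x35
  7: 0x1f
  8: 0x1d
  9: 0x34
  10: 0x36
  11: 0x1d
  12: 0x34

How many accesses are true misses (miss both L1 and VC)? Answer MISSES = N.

MISSES = 3

#0 0x2d→b11/s1 MISS; vc=[]
#1 0x2c→b11/s1 L1-HIT; vc=[]
#2 0x1c→b7/s1 MISS; vc=[11]
#3 0x35→b13/s1 MISS; vc=[11,7]
#4 0x1f→b7/s1 VC-HIT; vc=[11,13]
#5 0x37→b13/s1 VC-HIT; vc=[11,7]
#6 0x35→b13/s1 L1-HIT; vc=[11,7]
#7 0x1f→b7/s1 VC-HIT; vc=[11,13]
#8 0x1d→b7/s1 L1-HIT; vc=[11,13]
#9 0x34→b13/s1 VC-HIT; vc=[11,7]
#10 0x36→b13/s1 L1-HIT; vc=[11,7]
#11 0x1d→b7/s1 VC-HIT; vc=[11,13]
#12 0x34→b13/s1 VC-HIT; vc=[11,7]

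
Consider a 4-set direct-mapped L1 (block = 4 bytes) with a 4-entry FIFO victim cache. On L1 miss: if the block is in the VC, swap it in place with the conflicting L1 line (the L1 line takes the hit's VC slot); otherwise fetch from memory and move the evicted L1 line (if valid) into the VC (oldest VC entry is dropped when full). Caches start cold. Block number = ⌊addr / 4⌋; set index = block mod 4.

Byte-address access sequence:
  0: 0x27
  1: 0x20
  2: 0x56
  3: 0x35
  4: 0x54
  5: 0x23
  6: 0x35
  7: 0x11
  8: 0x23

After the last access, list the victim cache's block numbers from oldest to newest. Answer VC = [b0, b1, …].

VC = [9, 21, 4]

#0 0x27→b9/s1 MISS; vc=[]
#1 0x20→b8/s0 MISS; vc=[]
#2 0x56→b21/s1 MISS; vc=[9]
#3 0x35→b13/s1 MISS; vc=[9,21]
#4 0x54→b21/s1 VC-HIT; vc=[9,13]
#5 0x23→b8/s0 L1-HIT; vc=[9,13]
#6 0x35→b13/s1 VC-HIT; vc=[9,21]
#7 0x11→b4/s0 MISS; vc=[9,21,8]
#8 0x23→b8/s0 VC-HIT; vc=[9,21,4]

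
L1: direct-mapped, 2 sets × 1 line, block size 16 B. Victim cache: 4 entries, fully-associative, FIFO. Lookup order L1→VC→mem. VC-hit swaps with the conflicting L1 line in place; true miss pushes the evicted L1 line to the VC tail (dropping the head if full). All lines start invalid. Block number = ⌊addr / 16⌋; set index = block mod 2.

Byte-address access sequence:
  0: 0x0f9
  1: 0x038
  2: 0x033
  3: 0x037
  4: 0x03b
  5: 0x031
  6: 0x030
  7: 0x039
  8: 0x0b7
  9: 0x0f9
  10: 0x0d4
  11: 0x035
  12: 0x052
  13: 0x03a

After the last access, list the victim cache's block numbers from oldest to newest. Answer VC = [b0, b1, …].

VC = [11, 13, 15, 5]

0: 0xf9 (blk 15, set 1) → MISS  vc=[]
1: 0x38 (blk 3, set 1) → MISS  vc=[15]
2: 0x33 (blk 3, set 1) → L1-HIT  vc=[15]
3: 0x37 (blk 3, set 1) → L1-HIT  vc=[15]
4: 0x3b (blk 3, set 1) → L1-HIT  vc=[15]
5: 0x31 (blk 3, set 1) → L1-HIT  vc=[15]
6: 0x30 (blk 3, set 1) → L1-HIT  vc=[15]
7: 0x39 (blk 3, set 1) → L1-HIT  vc=[15]
8: 0xb7 (blk 11, set 1) → MISS  vc=[15, 3]
9: 0xf9 (blk 15, set 1) → VC-HIT  vc=[11, 3]
10: 0xd4 (blk 13, set 1) → MISS  vc=[11, 3, 15]
11: 0x35 (blk 3, set 1) → VC-HIT  vc=[11, 13, 15]
12: 0x52 (blk 5, set 1) → MISS  vc=[11, 13, 15, 3]
13: 0x3a (blk 3, set 1) → VC-HIT  vc=[11, 13, 15, 5]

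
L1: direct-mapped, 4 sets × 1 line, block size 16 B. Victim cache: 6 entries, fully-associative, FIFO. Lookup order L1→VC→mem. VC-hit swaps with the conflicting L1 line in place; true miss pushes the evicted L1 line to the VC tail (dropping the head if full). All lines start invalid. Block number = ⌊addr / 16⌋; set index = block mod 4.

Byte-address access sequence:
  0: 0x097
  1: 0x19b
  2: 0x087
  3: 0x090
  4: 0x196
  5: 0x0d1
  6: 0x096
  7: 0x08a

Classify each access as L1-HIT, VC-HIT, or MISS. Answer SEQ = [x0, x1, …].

  [0] addr=0x97 blk=9 s=1: MISS | VC []
  [1] addr=0x19b blk=25 s=1: MISS | VC [9]
  [2] addr=0x87 blk=8 s=0: MISS | VC [9]
  [3] addr=0x90 blk=9 s=1: VC-HIT | VC [25]
  [4] addr=0x196 blk=25 s=1: VC-HIT | VC [9]
  [5] addr=0xd1 blk=13 s=1: MISS | VC [9, 25]
  [6] addr=0x96 blk=9 s=1: VC-HIT | VC [13, 25]
  [7] addr=0x8a blk=8 s=0: L1-HIT | VC [13, 25]

SEQ = [MISS, MISS, MISS, VC-HIT, VC-HIT, MISS, VC-HIT, L1-HIT]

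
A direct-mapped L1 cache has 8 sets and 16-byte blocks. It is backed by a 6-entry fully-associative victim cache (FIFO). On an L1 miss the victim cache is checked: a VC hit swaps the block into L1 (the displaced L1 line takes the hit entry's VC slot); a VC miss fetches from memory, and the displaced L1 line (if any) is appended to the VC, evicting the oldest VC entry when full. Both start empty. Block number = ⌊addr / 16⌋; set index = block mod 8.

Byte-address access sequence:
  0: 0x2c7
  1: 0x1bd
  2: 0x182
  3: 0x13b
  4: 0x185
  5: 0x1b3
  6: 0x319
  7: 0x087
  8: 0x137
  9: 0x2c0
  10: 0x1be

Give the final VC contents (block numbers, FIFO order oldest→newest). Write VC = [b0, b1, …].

VC = [19, 24]

#0 0x2c7→b44/s4 MISS; vc=[]
#1 0x1bd→b27/s3 MISS; vc=[]
#2 0x182→b24/s0 MISS; vc=[]
#3 0x13b→b19/s3 MISS; vc=[27]
#4 0x185→b24/s0 L1-HIT; vc=[27]
#5 0x1b3→b27/s3 VC-HIT; vc=[19]
#6 0x319→b49/s1 MISS; vc=[19]
#7 0x87→b8/s0 MISS; vc=[19,24]
#8 0x137→b19/s3 VC-HIT; vc=[27,24]
#9 0x2c0→b44/s4 L1-HIT; vc=[27,24]
#10 0x1be→b27/s3 VC-HIT; vc=[19,24]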